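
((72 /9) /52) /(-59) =-2 /767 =-0.00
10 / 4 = 5 / 2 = 2.50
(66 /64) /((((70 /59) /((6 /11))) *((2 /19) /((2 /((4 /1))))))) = 10089 /4480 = 2.25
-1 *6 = -6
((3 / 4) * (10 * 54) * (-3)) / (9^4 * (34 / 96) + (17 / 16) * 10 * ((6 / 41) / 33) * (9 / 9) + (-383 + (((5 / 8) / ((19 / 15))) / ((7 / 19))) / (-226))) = -3467522520 / 5538699953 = -0.63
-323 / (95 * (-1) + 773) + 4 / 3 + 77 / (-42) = -0.98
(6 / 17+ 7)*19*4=9500 / 17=558.82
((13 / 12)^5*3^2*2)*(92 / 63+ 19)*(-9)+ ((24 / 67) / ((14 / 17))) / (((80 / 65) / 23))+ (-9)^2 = -31488116879 / 6483456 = -4856.69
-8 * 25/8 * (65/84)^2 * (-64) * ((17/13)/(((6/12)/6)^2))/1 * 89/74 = 393380000/1813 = 216977.39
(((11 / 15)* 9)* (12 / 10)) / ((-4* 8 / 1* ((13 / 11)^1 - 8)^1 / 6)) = 1089 / 5000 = 0.22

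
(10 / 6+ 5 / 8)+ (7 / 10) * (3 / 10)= 1501 / 600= 2.50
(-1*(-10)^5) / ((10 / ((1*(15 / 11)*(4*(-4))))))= -2400000 / 11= -218181.82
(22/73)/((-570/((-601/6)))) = 6611/124830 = 0.05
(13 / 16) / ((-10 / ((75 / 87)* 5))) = -325 / 928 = -0.35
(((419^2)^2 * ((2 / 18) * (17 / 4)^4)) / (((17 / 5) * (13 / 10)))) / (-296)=-853994988.68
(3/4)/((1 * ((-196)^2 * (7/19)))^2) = 0.00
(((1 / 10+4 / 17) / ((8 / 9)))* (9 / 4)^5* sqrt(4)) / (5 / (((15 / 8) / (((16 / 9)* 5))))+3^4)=0.42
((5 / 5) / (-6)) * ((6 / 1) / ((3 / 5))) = -5 / 3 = -1.67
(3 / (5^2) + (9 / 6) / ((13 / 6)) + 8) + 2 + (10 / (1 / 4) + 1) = 16839 / 325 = 51.81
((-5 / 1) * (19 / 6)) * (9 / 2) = -285 / 4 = -71.25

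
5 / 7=0.71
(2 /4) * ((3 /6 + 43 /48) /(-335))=-1 /480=-0.00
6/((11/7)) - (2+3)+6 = 53/11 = 4.82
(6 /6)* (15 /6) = 5 /2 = 2.50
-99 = -99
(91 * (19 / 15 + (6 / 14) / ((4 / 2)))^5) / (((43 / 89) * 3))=3366164256091507 / 7526414700000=447.25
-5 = -5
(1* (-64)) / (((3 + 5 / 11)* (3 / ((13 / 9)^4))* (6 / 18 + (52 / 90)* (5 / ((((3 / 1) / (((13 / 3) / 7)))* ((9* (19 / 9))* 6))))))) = -79.40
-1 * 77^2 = -5929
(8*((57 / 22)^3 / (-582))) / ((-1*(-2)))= -0.12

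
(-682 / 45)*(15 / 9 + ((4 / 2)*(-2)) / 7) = -15686 / 945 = -16.60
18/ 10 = 9/ 5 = 1.80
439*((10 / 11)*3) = 13170 / 11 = 1197.27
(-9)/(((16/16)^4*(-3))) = 3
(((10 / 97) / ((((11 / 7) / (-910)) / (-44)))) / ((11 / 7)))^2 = 2794255.33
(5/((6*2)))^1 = 5/12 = 0.42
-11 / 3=-3.67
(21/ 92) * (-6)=-63/ 46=-1.37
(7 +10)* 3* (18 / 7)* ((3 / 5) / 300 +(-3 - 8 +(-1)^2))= -2294541 / 1750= -1311.17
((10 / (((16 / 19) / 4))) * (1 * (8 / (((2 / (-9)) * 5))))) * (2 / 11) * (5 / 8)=-855 / 22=-38.86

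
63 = 63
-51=-51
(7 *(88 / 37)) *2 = 1232 / 37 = 33.30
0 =0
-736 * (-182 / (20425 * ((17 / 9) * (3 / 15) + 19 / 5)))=301392 / 191995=1.57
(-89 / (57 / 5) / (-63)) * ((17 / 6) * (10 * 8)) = 302600 / 10773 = 28.09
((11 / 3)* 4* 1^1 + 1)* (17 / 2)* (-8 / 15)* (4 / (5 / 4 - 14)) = 3008 / 135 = 22.28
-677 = -677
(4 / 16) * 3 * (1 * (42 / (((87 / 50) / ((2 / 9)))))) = 4.02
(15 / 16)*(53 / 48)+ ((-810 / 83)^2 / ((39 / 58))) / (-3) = -1058686595 / 22926592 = -46.18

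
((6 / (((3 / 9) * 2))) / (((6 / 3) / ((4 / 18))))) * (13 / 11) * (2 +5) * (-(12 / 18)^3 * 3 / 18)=-364 / 891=-0.41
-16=-16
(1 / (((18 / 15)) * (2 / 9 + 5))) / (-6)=-5 / 188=-0.03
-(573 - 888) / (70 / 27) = 243 / 2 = 121.50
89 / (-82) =-89 / 82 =-1.09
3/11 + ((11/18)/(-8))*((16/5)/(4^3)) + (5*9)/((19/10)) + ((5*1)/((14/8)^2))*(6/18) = 24.50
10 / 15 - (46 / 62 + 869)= -80824 / 93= -869.08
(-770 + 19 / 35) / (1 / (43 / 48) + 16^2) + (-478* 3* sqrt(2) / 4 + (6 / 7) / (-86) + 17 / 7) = -507.57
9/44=0.20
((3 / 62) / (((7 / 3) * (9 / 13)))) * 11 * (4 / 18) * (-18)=-286 / 217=-1.32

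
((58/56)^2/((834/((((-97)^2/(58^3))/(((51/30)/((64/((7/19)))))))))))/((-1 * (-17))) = 893855/2397485622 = 0.00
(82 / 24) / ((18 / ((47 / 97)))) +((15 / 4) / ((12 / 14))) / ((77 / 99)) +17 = 22.72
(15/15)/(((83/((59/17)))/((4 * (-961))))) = -226796/1411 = -160.73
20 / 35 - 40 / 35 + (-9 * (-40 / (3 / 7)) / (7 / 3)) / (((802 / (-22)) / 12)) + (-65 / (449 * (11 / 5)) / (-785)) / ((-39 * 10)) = -1555082914079 / 13059674166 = -119.08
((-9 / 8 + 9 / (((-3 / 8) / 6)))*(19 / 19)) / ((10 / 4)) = -1161 / 20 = -58.05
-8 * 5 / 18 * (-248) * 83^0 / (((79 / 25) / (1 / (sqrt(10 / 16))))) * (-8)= -396800 * sqrt(10) / 711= -1764.83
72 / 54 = 1.33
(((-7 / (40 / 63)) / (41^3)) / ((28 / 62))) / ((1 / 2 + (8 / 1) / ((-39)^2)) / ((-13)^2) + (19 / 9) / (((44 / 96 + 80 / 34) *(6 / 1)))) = -575813151459 / 208319409860920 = -0.00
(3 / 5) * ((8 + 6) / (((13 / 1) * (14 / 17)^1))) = 51 / 65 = 0.78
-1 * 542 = -542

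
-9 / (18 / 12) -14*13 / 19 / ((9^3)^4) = -32196967159016 / 5366161193139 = -6.00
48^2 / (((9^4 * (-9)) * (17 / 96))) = -8192 / 37179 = -0.22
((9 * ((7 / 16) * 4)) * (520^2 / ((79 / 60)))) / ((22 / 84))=10732176000 / 869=12350029.92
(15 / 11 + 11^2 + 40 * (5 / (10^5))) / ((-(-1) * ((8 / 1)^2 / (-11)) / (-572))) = 96240573 / 8000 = 12030.07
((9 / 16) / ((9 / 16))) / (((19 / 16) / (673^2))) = 7246864 / 19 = 381413.89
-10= -10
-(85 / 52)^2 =-7225 / 2704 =-2.67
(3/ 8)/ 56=3/ 448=0.01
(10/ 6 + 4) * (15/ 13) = 85/ 13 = 6.54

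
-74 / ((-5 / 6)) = 444 / 5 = 88.80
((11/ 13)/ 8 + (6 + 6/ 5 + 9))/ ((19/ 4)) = 3.43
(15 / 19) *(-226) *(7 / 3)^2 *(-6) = 5828.42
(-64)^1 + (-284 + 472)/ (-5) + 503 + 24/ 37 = 74379/ 185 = 402.05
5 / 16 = 0.31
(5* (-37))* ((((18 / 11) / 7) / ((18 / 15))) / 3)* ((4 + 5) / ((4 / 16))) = -33300 / 77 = -432.47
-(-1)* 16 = 16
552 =552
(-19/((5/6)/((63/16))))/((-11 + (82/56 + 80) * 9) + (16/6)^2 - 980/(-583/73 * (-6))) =-131893839/1041396430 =-0.13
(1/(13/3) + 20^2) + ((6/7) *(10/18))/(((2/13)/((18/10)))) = 36928/91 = 405.80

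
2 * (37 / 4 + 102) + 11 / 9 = 4027 / 18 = 223.72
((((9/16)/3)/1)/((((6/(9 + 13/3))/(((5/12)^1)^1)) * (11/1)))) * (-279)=-4.40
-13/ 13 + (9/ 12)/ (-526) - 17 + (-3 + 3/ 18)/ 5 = -586009/ 31560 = -18.57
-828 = -828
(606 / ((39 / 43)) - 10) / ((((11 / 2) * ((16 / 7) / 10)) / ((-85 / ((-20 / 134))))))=85271235 / 286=298151.17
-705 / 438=-235 / 146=-1.61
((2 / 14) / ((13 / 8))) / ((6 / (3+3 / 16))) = 17 / 364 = 0.05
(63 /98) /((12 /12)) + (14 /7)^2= 65 /14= 4.64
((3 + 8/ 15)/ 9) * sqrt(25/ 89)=53 * sqrt(89)/ 2403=0.21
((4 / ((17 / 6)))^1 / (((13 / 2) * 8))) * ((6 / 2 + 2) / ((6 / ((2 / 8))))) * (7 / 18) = 0.00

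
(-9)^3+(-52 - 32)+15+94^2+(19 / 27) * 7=217159 / 27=8042.93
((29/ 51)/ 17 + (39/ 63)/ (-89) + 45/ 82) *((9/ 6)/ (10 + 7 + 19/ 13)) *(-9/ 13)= -15287859/ 472443328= -0.03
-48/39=-16/13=-1.23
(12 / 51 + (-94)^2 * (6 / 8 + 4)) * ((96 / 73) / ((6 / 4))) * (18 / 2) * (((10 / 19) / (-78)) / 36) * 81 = -1541183760 / 306527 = -5027.89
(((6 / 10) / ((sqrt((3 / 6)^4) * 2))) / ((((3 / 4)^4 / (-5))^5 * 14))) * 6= -1374389534720000 / 2711943423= -506791.37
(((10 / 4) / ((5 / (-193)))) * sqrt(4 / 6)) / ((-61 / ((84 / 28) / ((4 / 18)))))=1737 * sqrt(6) / 244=17.44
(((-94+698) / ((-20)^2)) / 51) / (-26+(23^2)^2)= 151 / 1427056500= 0.00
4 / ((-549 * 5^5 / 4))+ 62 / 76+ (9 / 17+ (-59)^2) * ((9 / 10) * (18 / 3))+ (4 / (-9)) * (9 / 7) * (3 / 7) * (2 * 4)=1020912164150411 / 54306393750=18799.12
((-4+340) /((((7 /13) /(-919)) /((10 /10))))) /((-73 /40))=22938240 /73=314222.47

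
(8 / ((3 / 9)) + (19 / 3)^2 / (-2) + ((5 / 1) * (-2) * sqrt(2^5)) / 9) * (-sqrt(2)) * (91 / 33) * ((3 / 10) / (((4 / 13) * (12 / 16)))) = 9464 / 297 - 83993 * sqrt(2) / 5940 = 11.87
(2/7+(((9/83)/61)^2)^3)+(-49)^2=283132316032759976465961168/117908633007871963545463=2401.29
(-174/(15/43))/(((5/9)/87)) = -1952802/25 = -78112.08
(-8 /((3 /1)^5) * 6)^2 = 256 /6561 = 0.04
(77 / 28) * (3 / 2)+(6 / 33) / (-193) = 70043 / 16984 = 4.12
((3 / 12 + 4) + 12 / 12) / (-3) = -7 / 4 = -1.75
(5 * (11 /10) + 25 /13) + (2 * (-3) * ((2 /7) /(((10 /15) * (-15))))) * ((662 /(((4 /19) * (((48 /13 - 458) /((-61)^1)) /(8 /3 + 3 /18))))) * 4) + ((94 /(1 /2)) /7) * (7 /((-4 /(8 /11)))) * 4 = 20425483319 /29559530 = 690.99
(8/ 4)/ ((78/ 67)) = 67/ 39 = 1.72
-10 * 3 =-30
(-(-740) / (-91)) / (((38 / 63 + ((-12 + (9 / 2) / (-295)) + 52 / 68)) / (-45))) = -81243000 / 2363881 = -34.37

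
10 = 10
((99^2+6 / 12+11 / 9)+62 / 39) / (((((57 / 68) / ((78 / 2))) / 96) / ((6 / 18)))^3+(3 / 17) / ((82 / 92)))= 81893648082395987968 / 1653786357964443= 49518.88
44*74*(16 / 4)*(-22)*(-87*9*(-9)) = -2019162816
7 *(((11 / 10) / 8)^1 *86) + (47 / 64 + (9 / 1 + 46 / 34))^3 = 9309830858459 / 6439567360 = 1445.72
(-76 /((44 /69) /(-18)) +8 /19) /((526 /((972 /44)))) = 54486675 /604637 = 90.11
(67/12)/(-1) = -67/12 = -5.58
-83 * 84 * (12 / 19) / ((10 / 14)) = -585648 / 95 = -6164.72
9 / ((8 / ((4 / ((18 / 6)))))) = 3 / 2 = 1.50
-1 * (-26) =26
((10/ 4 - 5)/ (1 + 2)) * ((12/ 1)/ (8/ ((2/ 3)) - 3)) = -10/ 9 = -1.11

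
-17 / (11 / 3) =-51 / 11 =-4.64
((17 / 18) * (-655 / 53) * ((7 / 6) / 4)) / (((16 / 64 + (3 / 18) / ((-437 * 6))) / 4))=-54.48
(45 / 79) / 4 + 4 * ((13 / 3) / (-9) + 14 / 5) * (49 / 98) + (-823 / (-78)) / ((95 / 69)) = 131112191 / 10537020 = 12.44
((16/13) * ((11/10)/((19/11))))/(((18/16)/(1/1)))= 0.70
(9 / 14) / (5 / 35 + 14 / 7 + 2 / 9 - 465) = -81 / 58292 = -0.00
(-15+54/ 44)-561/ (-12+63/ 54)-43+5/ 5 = -5703/ 1430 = -3.99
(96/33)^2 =1024/121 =8.46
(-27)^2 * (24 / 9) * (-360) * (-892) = 624257280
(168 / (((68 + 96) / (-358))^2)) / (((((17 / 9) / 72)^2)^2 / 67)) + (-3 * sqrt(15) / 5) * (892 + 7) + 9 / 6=31795098460553785971 / 280797602 - 2697 * sqrt(15) / 5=113231372517.00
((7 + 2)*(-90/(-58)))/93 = 135/899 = 0.15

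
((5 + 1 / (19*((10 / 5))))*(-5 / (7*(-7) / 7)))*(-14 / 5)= -191 / 19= -10.05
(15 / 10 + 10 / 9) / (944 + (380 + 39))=0.00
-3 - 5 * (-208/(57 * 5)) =37/57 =0.65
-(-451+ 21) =430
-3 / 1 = -3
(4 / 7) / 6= 2 / 21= 0.10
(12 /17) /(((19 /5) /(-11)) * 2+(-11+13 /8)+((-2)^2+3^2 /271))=-1430880 /12228763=-0.12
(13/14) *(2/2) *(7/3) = 13/6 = 2.17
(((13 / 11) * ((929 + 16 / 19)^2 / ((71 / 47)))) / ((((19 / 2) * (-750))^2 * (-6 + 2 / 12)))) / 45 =-14126450754 / 278306604296875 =-0.00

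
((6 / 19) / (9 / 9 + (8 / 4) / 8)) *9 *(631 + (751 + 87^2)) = 1933416 / 95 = 20351.75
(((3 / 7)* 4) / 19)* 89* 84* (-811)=-10393776 / 19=-547040.84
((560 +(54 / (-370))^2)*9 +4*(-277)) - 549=115789736 / 34225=3383.19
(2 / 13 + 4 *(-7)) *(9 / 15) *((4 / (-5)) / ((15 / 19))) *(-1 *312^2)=-206009856 / 125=-1648078.85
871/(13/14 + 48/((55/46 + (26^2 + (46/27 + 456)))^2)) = 24227247803062850/25829658994333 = 937.96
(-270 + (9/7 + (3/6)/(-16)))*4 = -60199/56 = -1074.98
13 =13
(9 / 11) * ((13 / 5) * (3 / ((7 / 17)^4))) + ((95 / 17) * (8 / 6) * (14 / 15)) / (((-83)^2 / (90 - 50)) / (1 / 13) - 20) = 398109900899891 / 1793283262155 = 222.00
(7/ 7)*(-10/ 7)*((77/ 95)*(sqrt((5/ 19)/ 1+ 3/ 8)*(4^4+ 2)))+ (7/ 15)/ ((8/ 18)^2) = 189/ 80 - 1419*sqrt(3686)/ 361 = -236.28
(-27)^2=729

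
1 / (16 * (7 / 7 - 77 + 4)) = -1 / 1152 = -0.00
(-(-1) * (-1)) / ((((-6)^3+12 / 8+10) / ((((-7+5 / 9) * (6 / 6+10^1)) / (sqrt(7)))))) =-1276 * sqrt(7) / 25767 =-0.13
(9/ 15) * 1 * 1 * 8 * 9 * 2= 432/ 5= 86.40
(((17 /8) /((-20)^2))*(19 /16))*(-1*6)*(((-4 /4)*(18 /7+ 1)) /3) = 323 /7168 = 0.05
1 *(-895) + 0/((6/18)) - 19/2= -1809/2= -904.50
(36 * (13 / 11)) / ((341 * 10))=234 / 18755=0.01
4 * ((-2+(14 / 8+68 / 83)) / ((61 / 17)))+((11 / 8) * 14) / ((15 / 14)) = 2825347 / 151890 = 18.60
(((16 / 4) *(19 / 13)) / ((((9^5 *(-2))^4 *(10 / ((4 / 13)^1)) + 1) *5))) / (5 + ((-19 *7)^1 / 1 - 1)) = -76 / 53009852934580020958128585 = -0.00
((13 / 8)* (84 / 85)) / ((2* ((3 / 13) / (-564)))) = -166803 / 85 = -1962.39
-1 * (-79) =79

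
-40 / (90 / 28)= -112 / 9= -12.44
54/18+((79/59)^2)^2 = 75302164/12117361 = 6.21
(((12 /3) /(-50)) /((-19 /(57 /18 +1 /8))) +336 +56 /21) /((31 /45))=5791437 /11780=491.63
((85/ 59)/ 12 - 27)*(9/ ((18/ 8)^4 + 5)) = -3653952/ 462619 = -7.90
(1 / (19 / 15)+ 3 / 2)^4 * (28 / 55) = 401028327 / 28670620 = 13.99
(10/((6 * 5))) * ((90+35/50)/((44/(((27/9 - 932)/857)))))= -842603/1131240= -0.74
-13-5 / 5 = -14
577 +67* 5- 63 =849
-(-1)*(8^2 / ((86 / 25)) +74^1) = 3982 / 43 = 92.60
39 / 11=3.55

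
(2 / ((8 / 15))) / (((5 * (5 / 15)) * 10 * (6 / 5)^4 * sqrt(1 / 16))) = 125 / 288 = 0.43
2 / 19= 0.11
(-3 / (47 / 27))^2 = 6561 / 2209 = 2.97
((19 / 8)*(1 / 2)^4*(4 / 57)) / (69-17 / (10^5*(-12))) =12500 / 82800017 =0.00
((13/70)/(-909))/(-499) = 13/31751370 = 0.00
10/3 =3.33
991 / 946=1.05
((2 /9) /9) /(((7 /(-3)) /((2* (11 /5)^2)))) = -484 /4725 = -0.10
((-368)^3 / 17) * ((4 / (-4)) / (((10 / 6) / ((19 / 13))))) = 2840653824 / 1105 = 2570727.44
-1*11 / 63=-11 / 63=-0.17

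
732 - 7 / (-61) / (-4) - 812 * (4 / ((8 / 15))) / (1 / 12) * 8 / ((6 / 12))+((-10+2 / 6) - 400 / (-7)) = -5987396831 / 5124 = -1168500.55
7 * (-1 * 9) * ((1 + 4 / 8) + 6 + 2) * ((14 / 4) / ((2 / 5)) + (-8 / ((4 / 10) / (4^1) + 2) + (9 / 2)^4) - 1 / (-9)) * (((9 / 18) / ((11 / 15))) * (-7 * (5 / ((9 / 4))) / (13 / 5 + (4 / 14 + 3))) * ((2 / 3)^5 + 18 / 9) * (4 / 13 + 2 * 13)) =239629931148125 / 9544392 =25106882.78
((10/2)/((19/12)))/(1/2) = 120/19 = 6.32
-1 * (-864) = 864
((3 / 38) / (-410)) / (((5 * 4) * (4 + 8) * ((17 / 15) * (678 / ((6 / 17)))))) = -3 / 8140736960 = -0.00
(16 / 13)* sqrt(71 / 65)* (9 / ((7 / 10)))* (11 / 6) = 528* sqrt(4615) / 1183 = 30.32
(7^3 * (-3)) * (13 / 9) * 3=-4459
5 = 5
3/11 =0.27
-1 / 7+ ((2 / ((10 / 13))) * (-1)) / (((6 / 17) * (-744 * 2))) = -43093 / 312480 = -0.14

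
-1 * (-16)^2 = -256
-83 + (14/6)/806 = -200687/2418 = -83.00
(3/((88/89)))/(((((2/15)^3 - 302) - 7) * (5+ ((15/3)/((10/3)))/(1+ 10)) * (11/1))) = -901125/5185134724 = -0.00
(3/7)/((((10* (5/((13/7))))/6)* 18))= 13/2450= 0.01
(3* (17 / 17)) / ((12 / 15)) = 15 / 4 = 3.75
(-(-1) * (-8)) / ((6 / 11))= -44 / 3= -14.67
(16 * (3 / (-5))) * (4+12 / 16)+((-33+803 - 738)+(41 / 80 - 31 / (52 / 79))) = -62591 / 1040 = -60.18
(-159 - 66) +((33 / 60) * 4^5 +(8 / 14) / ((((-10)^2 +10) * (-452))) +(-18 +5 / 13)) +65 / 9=3337129217 / 10180170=327.81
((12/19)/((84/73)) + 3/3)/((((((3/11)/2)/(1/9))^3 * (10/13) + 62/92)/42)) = 1967558736/63390289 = 31.04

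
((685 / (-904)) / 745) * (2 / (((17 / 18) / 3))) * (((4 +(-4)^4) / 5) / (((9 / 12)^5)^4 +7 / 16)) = -105744431289729024 / 138684568558993637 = -0.76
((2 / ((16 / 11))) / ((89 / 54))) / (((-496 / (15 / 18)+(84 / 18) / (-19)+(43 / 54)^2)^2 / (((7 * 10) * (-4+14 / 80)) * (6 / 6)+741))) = 2696555296410525 / 2416412134019158169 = 0.00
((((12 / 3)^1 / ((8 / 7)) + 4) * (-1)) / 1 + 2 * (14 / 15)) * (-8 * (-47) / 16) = -7943 / 60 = -132.38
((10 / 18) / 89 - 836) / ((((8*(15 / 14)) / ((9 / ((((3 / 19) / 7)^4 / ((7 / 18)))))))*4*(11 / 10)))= -10266873112493599 / 34257168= -299699996.00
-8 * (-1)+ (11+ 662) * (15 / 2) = 5055.50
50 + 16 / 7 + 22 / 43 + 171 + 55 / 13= 892274 / 3913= 228.03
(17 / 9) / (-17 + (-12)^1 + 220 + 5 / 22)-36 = -1362694 / 37863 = -35.99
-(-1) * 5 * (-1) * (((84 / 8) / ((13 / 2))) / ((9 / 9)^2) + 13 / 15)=-484 / 39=-12.41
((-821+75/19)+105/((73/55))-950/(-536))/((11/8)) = -547292822/1022219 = -535.40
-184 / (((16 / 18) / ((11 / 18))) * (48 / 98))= -12397 / 48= -258.27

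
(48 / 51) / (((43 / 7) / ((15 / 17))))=1680 / 12427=0.14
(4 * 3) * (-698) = -8376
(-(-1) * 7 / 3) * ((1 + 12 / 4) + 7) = 77 / 3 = 25.67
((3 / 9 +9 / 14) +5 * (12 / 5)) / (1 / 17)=9265 / 42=220.60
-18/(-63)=2/7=0.29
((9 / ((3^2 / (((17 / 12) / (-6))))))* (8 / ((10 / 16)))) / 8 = -17 / 45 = -0.38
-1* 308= -308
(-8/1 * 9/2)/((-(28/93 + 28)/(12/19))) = 5022/6251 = 0.80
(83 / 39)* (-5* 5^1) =-53.21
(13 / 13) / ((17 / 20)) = 20 / 17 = 1.18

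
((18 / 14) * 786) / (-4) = -252.64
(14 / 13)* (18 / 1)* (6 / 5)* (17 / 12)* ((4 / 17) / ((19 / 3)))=1.22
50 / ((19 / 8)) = 400 / 19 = 21.05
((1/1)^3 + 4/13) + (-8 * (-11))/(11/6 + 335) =41221/26273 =1.57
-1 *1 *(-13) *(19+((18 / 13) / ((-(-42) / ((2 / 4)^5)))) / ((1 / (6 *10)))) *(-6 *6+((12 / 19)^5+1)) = -1199175862141 / 138661544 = -8648.22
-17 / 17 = -1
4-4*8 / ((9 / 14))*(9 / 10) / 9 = -44 / 45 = -0.98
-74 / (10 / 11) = -407 / 5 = -81.40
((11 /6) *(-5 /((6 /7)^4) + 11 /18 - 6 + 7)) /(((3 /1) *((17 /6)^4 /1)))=-109087 /1503378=-0.07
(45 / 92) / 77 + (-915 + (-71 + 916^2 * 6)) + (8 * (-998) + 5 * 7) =5025401.01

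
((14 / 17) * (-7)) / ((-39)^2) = -0.00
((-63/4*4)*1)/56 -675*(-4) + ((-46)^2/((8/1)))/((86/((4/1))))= 932645/344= 2711.18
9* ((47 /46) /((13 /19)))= 8037 /598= 13.44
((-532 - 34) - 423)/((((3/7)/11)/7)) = -177690.33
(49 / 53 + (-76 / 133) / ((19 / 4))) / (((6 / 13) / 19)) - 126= -206779 / 2226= -92.89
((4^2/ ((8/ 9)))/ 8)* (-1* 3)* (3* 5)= -405/ 4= -101.25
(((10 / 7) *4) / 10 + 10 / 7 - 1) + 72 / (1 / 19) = 1369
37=37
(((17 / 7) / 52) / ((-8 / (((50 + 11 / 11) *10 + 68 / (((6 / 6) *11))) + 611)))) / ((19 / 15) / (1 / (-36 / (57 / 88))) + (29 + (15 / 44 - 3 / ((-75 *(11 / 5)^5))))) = 15430369515 / 96277747384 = 0.16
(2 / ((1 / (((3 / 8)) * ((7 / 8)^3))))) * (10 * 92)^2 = 13608525 / 32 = 425266.41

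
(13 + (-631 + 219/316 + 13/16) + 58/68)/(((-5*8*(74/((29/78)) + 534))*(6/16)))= 25575883/456791904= 0.06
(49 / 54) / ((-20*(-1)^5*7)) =7 / 1080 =0.01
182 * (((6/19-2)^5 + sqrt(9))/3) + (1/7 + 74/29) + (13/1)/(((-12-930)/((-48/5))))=-754379604415771/1183736268435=-637.29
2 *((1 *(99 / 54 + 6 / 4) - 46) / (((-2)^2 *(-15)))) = 64 / 45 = 1.42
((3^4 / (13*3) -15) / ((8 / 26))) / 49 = -6 / 7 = -0.86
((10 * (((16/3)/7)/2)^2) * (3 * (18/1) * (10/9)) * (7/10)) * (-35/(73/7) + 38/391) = -39688960/199801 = -198.64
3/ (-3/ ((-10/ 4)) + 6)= 0.42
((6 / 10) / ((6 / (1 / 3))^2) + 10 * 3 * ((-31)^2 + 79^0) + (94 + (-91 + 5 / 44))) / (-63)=-85723453 / 187110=-458.14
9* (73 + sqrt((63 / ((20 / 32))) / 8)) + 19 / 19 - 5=27* sqrt(35) / 5 + 653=684.95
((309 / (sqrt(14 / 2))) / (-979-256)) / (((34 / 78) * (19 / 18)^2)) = -300348 * sqrt(7) / 4081105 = -0.19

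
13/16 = 0.81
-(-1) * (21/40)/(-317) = -21/12680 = -0.00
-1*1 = -1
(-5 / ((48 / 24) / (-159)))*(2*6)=4770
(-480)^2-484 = 229916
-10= -10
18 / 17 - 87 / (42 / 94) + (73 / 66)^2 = -192.43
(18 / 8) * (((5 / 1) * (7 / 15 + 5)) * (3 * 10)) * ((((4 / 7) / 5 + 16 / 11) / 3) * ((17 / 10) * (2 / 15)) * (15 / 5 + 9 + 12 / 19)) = 20207424 / 7315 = 2762.46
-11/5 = -2.20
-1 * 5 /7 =-5 /7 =-0.71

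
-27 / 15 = -9 / 5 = -1.80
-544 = -544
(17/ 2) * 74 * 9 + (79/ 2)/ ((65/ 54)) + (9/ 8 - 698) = 2598409/ 520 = 4996.94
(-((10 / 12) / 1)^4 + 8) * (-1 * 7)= -68201 / 1296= -52.62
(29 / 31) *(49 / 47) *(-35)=-49735 / 1457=-34.14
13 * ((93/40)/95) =1209/3800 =0.32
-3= -3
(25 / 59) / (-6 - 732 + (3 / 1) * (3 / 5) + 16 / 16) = -125 / 216884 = -0.00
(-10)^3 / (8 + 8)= -62.50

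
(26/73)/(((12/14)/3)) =91/73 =1.25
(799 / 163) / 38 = 799 / 6194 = 0.13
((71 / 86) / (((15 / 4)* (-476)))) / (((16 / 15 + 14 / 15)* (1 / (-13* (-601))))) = -554723 / 307020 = -1.81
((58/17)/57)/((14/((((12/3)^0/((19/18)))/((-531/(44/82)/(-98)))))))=17864/44536209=0.00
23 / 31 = 0.74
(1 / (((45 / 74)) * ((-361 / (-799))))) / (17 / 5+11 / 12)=0.84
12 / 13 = 0.92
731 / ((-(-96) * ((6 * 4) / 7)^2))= 35819 / 55296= 0.65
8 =8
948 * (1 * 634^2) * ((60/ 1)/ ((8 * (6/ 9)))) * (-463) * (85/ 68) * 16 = -39696330452400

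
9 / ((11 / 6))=54 / 11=4.91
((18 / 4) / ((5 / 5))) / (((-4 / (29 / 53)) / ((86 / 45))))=-1.18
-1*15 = -15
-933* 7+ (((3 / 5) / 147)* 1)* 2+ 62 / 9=-14385647 / 2205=-6524.10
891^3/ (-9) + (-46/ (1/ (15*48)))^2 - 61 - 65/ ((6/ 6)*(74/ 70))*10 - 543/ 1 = 37678541599/ 37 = 1018338962.14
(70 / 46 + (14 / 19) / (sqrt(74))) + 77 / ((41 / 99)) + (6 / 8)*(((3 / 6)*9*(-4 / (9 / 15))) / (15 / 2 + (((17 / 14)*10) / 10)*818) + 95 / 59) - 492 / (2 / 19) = -13985910451843 / 3118120028 + 7*sqrt(74) / 703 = -4485.28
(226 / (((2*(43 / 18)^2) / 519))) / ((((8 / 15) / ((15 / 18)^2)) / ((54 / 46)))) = 5344207875 / 340216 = 15708.28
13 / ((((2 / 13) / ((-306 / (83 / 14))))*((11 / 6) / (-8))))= 17375904 / 913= 19031.66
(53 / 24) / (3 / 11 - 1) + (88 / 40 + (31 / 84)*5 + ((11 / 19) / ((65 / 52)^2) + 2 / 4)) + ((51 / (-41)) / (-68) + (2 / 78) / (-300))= 1936984603 / 1020801600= 1.90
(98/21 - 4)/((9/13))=0.96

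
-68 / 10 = -34 / 5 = -6.80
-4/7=-0.57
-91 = -91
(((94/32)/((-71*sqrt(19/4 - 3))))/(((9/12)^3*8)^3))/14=-1504*sqrt(7)/68477157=-0.00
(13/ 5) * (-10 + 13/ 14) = -1651/ 70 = -23.59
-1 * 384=-384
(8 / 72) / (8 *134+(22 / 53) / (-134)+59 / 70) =248570 / 2400082011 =0.00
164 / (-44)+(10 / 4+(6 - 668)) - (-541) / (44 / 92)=10295 / 22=467.95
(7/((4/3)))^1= 21/4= 5.25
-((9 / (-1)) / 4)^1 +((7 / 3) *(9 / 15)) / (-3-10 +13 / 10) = 997 / 468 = 2.13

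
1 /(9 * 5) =1 /45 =0.02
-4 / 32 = -1 / 8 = -0.12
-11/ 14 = -0.79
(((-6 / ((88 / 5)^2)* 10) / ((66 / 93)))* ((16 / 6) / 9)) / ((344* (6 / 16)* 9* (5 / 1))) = -775 / 55630476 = -0.00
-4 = -4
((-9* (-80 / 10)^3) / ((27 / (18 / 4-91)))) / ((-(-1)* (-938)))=22144 / 1407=15.74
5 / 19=0.26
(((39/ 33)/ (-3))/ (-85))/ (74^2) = 13/ 15360180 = 0.00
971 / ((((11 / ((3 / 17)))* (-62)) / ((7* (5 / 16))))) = -0.55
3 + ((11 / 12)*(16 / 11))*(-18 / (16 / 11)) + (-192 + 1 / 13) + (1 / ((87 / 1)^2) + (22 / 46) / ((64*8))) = -238027223297 / 1158723072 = -205.42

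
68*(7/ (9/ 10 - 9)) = -4760/ 81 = -58.77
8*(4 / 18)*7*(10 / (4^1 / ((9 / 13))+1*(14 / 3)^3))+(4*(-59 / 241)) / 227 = 9156556 / 7932515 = 1.15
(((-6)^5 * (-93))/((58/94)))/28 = 8497224/203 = 41858.25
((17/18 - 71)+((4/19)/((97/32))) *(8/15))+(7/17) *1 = -69.61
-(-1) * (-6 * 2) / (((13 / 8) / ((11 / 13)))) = -1056 / 169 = -6.25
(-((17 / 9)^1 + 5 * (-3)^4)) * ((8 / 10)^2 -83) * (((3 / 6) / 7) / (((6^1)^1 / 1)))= 3770029 / 9450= 398.94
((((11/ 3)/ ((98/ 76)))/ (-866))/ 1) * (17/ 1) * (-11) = 39083/ 63651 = 0.61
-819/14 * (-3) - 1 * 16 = 319/2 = 159.50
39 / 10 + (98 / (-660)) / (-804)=1034797 / 265320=3.90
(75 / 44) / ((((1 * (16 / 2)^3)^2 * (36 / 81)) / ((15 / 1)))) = 10125 / 46137344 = 0.00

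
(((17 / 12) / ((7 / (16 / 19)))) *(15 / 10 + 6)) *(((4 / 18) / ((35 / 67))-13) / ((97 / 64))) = -8619136 / 812763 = -10.60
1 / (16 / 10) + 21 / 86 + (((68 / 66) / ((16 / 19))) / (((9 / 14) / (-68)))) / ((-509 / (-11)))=-9113171 / 4727592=-1.93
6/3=2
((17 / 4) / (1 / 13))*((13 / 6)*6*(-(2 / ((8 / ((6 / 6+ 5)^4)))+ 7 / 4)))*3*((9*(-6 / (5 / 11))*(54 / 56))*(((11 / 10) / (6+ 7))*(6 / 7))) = 228608354403 / 39200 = 5831845.78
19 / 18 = 1.06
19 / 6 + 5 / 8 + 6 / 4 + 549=13303 / 24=554.29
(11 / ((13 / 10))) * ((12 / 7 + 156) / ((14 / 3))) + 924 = 770748 / 637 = 1209.97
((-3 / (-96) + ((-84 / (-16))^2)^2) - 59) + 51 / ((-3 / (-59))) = 436153 / 256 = 1703.72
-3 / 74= -0.04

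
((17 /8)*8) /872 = 17 /872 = 0.02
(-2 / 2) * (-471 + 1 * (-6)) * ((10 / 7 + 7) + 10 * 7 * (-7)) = -1607967 / 7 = -229709.57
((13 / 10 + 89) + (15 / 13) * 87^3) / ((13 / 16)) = 790297512 / 845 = 935263.33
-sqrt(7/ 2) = -1.87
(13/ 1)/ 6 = 13/ 6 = 2.17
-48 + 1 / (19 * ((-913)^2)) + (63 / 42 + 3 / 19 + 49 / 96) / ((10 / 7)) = -141345794431 / 3040859712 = -46.48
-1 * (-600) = 600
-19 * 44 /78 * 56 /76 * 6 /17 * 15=-9240 /221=-41.81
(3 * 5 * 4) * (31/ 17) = 1860/ 17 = 109.41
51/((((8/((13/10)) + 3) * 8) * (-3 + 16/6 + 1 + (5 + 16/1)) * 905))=9/253400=0.00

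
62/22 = 31/11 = 2.82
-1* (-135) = 135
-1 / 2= -0.50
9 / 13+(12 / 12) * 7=100 / 13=7.69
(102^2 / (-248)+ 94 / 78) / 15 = -19705 / 7254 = -2.72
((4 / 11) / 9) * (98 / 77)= 56 / 1089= 0.05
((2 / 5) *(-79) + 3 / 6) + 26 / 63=-30.69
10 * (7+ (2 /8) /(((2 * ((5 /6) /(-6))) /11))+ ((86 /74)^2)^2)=-20162659 /1874161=-10.76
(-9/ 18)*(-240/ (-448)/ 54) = -5/ 1008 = -0.00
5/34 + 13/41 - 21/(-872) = 0.49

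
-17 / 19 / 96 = -0.01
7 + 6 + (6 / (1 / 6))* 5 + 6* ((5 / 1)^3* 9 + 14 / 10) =34757 / 5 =6951.40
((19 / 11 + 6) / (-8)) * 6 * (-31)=7905 / 44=179.66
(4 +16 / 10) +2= 38 / 5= 7.60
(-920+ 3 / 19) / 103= -17477 / 1957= -8.93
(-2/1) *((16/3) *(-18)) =192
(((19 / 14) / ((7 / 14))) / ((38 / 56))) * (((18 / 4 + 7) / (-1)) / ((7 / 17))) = -782 / 7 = -111.71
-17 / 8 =-2.12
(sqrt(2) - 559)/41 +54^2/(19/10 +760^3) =-2453874655061/179980160779 +sqrt(2)/41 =-13.60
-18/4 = -9/2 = -4.50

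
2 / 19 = 0.11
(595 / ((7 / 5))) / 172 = 2.47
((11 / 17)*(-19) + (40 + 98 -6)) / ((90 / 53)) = 21571 / 306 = 70.49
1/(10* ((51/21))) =7/170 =0.04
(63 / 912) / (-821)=-21 / 249584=-0.00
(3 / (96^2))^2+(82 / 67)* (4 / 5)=3095396687 / 3161456640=0.98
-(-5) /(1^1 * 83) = 5 /83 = 0.06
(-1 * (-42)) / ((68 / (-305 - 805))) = -11655 / 17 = -685.59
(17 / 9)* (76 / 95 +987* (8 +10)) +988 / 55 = 3324170 / 99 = 33577.47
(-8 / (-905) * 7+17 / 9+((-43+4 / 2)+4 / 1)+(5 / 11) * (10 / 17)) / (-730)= 26488381 / 555936975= 0.05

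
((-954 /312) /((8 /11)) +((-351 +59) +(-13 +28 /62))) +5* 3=-3788235 /12896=-293.75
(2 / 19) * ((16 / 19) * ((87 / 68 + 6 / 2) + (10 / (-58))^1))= 64792 / 177973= 0.36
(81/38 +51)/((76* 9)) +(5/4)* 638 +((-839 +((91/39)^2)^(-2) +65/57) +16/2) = -670836307/20802264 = -32.25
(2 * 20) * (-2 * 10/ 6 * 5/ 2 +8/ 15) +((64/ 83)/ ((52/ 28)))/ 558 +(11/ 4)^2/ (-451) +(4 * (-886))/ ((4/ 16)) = -14488.02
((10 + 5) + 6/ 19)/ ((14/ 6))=6.56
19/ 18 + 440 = 7939/ 18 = 441.06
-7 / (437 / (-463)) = 7.42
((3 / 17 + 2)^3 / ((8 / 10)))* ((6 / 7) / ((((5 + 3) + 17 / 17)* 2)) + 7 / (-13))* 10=-84843775 / 1341249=-63.26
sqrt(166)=12.88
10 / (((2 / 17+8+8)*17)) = 0.04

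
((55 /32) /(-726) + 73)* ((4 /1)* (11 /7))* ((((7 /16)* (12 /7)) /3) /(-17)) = -154171 /22848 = -6.75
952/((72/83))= 9877/9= 1097.44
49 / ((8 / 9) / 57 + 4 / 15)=125685 / 724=173.60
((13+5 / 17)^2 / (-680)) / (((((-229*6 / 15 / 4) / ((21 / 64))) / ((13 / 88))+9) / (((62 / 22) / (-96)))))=-0.00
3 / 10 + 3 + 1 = 4.30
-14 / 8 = -7 / 4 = -1.75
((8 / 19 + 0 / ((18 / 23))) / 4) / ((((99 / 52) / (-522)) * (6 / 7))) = -21112 / 627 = -33.67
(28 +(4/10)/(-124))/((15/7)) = 20251/1550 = 13.07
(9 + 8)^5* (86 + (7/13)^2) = 20705774631/169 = 122519376.51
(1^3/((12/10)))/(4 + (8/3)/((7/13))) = 0.09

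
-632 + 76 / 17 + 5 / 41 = -437303 / 697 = -627.41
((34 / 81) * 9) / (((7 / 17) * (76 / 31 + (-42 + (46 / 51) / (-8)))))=-1218424 / 5267157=-0.23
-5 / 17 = -0.29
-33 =-33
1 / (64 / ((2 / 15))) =1 / 480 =0.00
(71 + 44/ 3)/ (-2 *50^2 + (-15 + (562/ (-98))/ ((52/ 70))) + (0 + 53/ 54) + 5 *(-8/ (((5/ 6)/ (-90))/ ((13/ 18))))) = -210483/ 4672571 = -0.05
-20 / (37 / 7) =-140 / 37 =-3.78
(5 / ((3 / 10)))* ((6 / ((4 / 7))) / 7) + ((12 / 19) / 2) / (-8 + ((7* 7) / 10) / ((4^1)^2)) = 583765 / 23389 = 24.96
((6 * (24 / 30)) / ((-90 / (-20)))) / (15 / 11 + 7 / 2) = 352 / 1605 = 0.22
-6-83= -89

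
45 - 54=-9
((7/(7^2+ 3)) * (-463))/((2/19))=-61579/104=-592.11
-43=-43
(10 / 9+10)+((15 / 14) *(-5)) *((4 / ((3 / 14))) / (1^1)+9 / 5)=-12415 / 126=-98.53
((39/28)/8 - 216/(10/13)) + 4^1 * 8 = -278461/1120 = -248.63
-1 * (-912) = 912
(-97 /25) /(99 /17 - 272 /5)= 1649 /20645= 0.08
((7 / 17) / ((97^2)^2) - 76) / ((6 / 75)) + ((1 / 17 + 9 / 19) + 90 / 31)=-1678151843487701 / 1772887381306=-946.56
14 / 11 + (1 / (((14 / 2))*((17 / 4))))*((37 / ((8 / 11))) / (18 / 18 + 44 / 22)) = 14473 / 7854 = 1.84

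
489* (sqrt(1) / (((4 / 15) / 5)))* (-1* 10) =-183375 / 2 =-91687.50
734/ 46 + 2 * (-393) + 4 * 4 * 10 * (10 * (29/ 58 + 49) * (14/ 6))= 4232689/ 23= 184029.96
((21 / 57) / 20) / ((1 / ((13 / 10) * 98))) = 4459 / 1900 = 2.35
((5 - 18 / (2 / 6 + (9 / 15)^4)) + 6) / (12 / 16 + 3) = -24202 / 3255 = -7.44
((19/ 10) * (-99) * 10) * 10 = -18810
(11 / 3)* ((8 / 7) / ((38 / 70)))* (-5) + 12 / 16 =-37.85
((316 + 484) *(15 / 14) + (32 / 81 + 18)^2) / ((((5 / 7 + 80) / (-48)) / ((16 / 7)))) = -24878080 / 15309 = -1625.06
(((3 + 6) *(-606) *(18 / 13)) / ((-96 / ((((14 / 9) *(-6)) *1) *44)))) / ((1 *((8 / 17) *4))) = -3569643 / 208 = -17161.75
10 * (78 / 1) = 780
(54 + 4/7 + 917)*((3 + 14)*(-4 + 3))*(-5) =578085/7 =82583.57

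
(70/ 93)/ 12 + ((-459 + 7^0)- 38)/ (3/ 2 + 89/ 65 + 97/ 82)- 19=-851699753/ 6025842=-141.34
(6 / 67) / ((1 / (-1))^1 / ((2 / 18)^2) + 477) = 1 / 4422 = 0.00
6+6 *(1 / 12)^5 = 6.00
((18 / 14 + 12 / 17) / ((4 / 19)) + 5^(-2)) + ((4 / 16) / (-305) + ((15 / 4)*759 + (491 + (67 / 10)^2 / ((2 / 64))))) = 3472146123 / 725900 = 4783.23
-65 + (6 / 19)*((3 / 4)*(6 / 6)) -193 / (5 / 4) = -41641 / 190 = -219.16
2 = 2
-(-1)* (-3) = -3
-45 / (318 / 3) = -45 / 106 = -0.42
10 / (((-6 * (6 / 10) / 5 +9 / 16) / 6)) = -8000 / 21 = -380.95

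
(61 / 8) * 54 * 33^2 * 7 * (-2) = -12555081 / 2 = -6277540.50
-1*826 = -826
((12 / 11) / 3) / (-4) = -0.09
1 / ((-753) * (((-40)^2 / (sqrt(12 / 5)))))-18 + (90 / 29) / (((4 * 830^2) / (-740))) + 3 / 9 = -21177785 / 1198686-sqrt(15) / 3012000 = -17.67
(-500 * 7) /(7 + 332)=-3500 /339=-10.32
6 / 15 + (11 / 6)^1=67 / 30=2.23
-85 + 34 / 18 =-748 / 9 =-83.11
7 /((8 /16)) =14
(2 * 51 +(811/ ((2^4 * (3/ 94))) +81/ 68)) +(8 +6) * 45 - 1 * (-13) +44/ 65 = 61926227/ 26520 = 2335.08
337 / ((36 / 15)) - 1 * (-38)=2141 / 12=178.42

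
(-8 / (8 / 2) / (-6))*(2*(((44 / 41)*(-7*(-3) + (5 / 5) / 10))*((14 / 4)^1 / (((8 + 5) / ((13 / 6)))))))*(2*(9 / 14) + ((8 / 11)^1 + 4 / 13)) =20.44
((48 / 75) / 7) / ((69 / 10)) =32 / 2415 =0.01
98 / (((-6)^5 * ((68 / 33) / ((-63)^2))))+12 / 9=-74881 / 3264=-22.94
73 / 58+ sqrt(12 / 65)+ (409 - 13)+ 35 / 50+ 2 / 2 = 2 * sqrt(195) / 65+ 57849 / 145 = 399.39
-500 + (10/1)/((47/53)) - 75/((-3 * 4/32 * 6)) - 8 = -65338/141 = -463.39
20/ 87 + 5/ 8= 595/ 696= 0.85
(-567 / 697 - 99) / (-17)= 69570 / 11849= 5.87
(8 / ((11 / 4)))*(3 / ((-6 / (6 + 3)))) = -144 / 11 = -13.09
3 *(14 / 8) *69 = 1449 / 4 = 362.25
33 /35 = 0.94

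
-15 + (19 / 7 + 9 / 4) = -281 / 28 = -10.04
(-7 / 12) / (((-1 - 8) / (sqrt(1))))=7 / 108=0.06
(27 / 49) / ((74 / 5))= 0.04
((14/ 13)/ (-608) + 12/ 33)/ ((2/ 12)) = 47193/ 21736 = 2.17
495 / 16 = 30.94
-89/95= -0.94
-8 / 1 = -8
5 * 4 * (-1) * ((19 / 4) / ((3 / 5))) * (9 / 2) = -712.50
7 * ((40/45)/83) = 56/747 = 0.07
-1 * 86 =-86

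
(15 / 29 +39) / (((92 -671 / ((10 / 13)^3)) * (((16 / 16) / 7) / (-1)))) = 2674000 / 13361141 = 0.20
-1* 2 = -2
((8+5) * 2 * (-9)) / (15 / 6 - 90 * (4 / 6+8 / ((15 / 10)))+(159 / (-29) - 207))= 13572 / 43499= 0.31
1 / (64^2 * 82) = 1 / 335872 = 0.00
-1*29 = -29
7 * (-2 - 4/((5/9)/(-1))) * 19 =3458/5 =691.60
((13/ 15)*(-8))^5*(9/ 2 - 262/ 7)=2804384940032/ 5315625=527573.89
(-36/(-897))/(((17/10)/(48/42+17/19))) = 32520/676039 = 0.05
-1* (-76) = 76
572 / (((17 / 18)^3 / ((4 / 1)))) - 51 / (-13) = 173717571 / 63869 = 2719.90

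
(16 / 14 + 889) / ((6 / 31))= 64387 / 14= 4599.07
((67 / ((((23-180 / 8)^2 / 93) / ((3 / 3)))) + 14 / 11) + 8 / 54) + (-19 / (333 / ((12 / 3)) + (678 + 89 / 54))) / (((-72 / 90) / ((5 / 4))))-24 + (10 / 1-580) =2381633456129 / 97882884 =24331.46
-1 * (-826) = 826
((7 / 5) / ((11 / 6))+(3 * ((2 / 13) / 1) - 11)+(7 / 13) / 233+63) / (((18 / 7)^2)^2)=7096902211 / 5829492240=1.22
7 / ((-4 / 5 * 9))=-35 / 36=-0.97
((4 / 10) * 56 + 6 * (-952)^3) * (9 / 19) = -232956379152 / 95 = -2452172412.13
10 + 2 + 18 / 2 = 21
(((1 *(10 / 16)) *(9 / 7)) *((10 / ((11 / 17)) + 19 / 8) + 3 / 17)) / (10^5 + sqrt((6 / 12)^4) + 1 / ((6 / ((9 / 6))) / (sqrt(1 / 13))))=100051964415 / 691487901870656 - 134685 *sqrt(13) / 4840415313094592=0.00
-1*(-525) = 525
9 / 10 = 0.90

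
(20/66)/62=5/1023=0.00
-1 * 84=-84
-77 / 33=-7 / 3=-2.33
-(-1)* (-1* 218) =-218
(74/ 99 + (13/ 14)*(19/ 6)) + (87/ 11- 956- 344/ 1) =-3571453/ 2772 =-1288.40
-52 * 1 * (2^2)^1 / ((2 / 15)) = -1560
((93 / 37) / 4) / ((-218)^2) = 93 / 7033552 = 0.00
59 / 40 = 1.48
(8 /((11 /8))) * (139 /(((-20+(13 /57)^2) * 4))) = -7225776 /712921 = -10.14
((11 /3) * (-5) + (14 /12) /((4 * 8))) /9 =-1171 /576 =-2.03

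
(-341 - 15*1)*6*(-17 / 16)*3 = 13617 / 2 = 6808.50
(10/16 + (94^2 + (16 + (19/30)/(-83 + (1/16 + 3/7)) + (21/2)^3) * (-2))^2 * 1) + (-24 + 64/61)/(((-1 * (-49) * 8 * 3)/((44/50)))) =5527038137976979905313/131270855713200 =42104076.40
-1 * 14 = -14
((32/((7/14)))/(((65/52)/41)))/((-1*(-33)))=10496/165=63.61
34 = 34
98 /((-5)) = -98 /5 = -19.60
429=429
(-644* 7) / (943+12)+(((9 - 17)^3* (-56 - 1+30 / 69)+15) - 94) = 634298041 / 21965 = 28877.67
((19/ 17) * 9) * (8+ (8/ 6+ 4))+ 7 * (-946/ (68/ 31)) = -98081/ 34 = -2884.74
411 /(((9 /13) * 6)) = 98.94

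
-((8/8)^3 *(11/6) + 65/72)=-197/72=-2.74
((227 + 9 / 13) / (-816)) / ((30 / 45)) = -185 / 442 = -0.42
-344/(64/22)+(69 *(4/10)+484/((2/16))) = 75627/20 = 3781.35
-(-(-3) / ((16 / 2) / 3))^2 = -81 / 64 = -1.27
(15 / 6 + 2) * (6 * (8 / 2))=108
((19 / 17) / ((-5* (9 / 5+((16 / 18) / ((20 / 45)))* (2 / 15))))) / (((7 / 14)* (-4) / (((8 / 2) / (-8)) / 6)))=-19 / 4216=-0.00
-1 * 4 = -4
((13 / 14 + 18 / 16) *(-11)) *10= -6325 / 28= -225.89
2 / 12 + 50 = 301 / 6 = 50.17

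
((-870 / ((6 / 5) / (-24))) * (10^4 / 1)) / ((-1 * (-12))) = 14500000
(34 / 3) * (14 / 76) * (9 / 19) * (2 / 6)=119 / 361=0.33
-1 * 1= -1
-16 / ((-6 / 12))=32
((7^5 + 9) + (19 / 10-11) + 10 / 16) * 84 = 14118321 / 10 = 1411832.10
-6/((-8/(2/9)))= 1/6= 0.17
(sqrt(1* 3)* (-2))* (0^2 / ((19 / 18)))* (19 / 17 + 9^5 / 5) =0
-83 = -83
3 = 3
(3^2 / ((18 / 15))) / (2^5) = 15 / 64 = 0.23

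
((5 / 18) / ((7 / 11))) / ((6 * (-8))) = -55 / 6048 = -0.01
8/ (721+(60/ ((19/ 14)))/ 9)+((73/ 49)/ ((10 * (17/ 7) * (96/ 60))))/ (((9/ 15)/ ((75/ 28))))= 57410771/ 315127232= 0.18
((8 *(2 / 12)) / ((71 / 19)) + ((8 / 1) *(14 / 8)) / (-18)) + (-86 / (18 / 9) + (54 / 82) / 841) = -956692573 / 22033359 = -43.42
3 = 3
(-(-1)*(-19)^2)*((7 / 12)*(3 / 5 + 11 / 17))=133931 / 510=262.61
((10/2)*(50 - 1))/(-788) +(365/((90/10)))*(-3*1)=-288355/2364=-121.98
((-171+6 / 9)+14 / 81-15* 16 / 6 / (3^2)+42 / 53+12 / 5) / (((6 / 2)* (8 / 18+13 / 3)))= -3679369 / 307665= -11.96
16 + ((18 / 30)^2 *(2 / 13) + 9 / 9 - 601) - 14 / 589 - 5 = -112743273 / 191425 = -588.97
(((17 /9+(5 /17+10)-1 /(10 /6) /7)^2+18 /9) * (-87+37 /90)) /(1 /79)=-2618919249482117 /2580842250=-1014753.71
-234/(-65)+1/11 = 203/55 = 3.69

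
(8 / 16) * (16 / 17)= 8 / 17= 0.47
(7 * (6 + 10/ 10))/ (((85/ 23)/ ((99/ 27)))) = 12397/ 255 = 48.62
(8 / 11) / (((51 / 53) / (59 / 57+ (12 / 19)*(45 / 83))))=145432 / 139689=1.04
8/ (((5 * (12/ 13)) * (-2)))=-13/ 15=-0.87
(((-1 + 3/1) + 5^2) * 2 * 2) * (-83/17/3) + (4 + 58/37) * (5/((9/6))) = -296648/1887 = -157.21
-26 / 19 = -1.37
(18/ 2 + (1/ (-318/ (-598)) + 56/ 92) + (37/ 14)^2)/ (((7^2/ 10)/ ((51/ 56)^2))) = 57402201615/ 18357008768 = 3.13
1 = 1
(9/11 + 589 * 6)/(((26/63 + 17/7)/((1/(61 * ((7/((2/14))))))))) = 349947/840763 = 0.42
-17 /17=-1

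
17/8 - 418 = -3327/8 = -415.88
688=688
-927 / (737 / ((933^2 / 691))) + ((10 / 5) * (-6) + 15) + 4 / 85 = -68458280602 / 43287695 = -1581.47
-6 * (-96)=576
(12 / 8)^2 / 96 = 3 / 128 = 0.02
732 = 732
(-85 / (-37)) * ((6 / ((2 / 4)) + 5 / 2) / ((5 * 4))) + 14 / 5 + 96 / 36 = 31667 / 4440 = 7.13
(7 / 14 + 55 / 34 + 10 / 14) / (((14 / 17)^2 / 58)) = 166141 / 686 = 242.19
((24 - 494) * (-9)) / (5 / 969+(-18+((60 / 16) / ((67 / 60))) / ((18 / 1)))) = -549248580 / 2312333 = -237.53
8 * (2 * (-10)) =-160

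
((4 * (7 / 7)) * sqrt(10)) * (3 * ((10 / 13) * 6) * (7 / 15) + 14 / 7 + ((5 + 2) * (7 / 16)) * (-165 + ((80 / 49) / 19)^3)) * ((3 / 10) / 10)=-1021155743613 * sqrt(10) / 17127197360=-188.54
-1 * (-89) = 89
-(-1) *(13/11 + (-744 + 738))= -53/11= -4.82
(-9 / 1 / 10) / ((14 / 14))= -9 / 10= -0.90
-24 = -24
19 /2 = 9.50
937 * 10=9370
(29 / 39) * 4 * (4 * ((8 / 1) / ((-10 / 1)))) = -1856 / 195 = -9.52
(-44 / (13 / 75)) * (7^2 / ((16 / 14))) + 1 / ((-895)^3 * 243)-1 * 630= -52150910592729401 / 4529483975250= -11513.65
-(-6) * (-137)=-822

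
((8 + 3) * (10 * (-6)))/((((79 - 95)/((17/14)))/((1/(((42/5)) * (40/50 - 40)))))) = -23375/153664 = -0.15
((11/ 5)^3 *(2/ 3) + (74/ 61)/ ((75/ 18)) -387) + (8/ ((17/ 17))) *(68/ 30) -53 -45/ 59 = -186805899/ 449875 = -415.24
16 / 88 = 2 / 11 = 0.18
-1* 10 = -10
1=1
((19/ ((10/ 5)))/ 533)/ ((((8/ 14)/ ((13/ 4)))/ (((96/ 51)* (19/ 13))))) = 2527/ 9061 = 0.28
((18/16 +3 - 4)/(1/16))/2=1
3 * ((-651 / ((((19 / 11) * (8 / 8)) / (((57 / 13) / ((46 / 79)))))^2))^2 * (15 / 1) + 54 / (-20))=4404621754118115372177 / 639403104080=6888646185.81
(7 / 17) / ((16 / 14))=49 / 136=0.36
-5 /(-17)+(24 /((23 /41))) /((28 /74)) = 310273 /2737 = 113.36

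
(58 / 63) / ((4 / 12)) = 58 / 21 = 2.76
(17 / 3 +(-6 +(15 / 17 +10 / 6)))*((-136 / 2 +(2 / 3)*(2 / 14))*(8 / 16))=-80569 / 1071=-75.23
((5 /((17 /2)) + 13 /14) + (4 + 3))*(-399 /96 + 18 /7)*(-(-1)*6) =-2158755 /26656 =-80.99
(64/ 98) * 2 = 64/ 49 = 1.31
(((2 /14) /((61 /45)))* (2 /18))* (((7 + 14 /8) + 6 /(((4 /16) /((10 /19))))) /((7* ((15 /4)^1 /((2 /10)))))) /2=325 /340746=0.00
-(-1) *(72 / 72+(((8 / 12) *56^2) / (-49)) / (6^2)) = -0.19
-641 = -641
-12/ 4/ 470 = -3/ 470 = -0.01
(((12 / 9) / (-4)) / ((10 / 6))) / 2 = -1 / 10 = -0.10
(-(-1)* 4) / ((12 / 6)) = 2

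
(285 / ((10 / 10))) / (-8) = -285 / 8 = -35.62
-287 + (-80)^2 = 6113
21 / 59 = 0.36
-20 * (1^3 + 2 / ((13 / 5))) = -460 / 13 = -35.38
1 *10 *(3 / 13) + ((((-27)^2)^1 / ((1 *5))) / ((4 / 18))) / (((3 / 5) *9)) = 123.81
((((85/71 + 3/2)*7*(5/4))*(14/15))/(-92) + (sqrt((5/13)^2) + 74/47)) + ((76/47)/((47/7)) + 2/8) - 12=-22035724343/2250953328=-9.79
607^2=368449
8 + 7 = 15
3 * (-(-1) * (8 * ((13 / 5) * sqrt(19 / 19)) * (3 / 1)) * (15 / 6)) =468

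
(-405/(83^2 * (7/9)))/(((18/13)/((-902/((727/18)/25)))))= 30.48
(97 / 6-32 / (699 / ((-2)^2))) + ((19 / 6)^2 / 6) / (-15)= 11982187 / 754920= 15.87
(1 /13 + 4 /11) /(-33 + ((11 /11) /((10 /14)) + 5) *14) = 315 /40469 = 0.01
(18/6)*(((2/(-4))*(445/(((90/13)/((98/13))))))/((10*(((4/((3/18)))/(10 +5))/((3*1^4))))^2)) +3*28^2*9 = 10824933/512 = 21142.45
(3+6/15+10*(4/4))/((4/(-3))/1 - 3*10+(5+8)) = -201/275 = -0.73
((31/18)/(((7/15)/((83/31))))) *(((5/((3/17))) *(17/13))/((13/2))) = 599675/10647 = 56.32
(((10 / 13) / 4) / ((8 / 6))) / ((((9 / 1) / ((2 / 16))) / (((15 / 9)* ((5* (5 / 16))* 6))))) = 625 / 19968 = 0.03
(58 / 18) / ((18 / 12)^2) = 116 / 81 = 1.43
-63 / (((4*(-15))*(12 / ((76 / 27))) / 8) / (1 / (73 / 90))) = 532 / 219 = 2.43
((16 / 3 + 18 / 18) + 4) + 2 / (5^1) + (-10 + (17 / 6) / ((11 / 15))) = 1517 / 330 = 4.60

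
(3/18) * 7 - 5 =-23/6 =-3.83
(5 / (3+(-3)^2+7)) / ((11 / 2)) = 10 / 209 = 0.05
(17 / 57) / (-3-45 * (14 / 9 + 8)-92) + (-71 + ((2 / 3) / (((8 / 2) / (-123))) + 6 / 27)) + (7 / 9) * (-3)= -1867553 / 19950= -93.61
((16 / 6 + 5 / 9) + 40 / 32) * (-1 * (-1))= 161 / 36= 4.47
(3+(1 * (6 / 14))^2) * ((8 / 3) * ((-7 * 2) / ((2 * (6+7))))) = -32 / 7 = -4.57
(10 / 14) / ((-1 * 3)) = -5 / 21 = -0.24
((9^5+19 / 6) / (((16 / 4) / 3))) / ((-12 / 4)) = -354313 / 24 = -14763.04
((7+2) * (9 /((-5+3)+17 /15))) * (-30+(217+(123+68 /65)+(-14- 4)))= -4628664 /169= -27388.54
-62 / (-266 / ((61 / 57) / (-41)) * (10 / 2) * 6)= -0.00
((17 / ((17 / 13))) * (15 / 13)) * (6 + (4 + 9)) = 285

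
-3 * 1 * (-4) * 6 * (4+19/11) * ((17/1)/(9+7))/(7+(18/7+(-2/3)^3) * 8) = 1821771/104786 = 17.39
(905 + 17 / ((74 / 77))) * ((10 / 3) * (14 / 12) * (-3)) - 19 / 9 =-7170701 / 666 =-10766.82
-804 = -804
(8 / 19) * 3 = 24 / 19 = 1.26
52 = 52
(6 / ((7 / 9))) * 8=432 / 7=61.71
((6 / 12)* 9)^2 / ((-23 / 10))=-405 / 46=-8.80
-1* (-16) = 16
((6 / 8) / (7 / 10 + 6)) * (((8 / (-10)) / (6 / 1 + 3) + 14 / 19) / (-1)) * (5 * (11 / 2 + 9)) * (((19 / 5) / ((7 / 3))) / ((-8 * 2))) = 8033 / 15008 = 0.54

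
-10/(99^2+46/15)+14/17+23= 59557155/2500037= 23.82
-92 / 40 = -23 / 10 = -2.30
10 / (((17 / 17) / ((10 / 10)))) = 10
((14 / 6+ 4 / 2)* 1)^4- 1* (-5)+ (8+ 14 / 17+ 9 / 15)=2526991 / 6885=367.03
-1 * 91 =-91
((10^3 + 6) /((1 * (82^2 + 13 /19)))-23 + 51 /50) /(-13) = 139462431 /83049850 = 1.68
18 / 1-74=-56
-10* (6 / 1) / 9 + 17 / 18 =-103 / 18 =-5.72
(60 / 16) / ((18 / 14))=35 / 12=2.92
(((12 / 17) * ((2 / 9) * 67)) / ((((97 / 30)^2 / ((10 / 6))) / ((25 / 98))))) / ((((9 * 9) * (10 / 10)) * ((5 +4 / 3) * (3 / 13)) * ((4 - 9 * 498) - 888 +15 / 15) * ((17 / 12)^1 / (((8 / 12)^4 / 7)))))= -557440000 / 41585079615710967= -0.00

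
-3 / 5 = -0.60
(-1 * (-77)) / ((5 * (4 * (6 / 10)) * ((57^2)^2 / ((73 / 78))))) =5621 / 9880416936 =0.00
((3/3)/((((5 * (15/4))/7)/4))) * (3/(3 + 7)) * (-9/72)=-7/125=-0.06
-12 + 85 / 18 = -131 / 18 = -7.28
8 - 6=2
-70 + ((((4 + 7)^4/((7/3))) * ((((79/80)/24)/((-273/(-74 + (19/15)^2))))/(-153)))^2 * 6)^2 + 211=181314680282594467478503792887547921/1272888520456722333696000000000000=142.44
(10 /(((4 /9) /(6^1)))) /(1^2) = 135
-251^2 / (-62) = 63001 / 62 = 1016.15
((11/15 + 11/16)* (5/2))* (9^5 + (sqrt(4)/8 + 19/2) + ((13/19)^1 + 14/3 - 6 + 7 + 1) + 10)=4593048691/21888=209843.23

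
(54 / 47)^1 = 54 / 47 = 1.15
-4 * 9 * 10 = -360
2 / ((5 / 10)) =4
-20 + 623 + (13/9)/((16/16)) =5440/9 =604.44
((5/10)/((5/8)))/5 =4/25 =0.16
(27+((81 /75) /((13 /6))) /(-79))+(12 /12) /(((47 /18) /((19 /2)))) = 36964386 /1206725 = 30.63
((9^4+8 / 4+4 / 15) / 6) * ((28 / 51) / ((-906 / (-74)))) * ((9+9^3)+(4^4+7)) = 51047578582 / 1039635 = 49101.44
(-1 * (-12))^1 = 12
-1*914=-914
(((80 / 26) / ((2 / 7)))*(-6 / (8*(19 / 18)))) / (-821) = 1890 / 202787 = 0.01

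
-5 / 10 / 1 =-1 / 2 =-0.50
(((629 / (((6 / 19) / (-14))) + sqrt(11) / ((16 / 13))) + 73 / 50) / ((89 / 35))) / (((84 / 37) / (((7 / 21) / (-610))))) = 2.64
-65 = -65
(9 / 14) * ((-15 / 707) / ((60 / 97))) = -873 / 39592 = -0.02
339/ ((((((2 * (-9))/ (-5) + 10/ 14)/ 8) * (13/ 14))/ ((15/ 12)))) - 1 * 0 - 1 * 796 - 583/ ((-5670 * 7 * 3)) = 11735731069/ 233734410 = 50.21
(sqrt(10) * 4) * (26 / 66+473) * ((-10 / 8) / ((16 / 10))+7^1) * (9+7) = 595807.23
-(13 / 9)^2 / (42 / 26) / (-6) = 2197 / 10206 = 0.22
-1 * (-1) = 1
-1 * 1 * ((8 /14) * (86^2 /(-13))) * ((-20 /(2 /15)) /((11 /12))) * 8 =-426009600 /1001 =-425584.02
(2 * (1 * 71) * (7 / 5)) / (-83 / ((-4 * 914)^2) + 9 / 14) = 93002965888 / 300739655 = 309.25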